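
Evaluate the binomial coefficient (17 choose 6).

12376

C(17,6) = (17·16·15·14·13·12) / 6! = 8910720 / 720 = 12376.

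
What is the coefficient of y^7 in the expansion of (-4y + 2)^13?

-1799356416

The general term is C(13,j)·(-4y)^j·(2)^(13-j); the y^7 term has j = 7.
C(13,7) = 1716.
Coefficient = C(13,7) · (-4)^7 · 2^6 = 1716 · (-16384) · 64 = -1799356416.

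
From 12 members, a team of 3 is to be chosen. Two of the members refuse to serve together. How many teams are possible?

All 3-subsets: C(12,3) = 220. Those containing both fixed elements: C(10,1) = 10.
220 − 10 = 210.

210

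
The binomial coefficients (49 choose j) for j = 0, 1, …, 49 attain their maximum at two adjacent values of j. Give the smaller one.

24

For odd n = 49, C(49,j) peaks at j = (n−1)/2 and (n+1)/2; the smaller is 24.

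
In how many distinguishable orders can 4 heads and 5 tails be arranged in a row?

Choose positions for the heads: C(9,4) = 126.

126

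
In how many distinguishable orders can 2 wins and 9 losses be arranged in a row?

55

Choose positions for the wins: C(11,2) = 55.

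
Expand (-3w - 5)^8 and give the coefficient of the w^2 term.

3937500

The general term is C(8,j)·(-3w)^j·(-5)^(8-j); the w^2 term has j = 2.
C(8,2) = 28.
Coefficient = C(8,2) · (-3)^2 · (-5)^6 = 28 · 9 · 15625 = 3937500.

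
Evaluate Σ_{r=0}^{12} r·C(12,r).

24576

Differentiating (1+x)^12 and setting x=1: Σ r·C(12,r) = 12·2^11 = 24576.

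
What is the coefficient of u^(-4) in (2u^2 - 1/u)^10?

General term: C(10,j)·(2u^2)^j·(-1/u)^(10-j), with u-exponent 2j − 1(10−j) = 3j − 10.
Set 3j − 10 = -4: j = 2.
C(10,2) = 45; 2^2 = 4; (-1)^8 = 1.
Coefficient = 45 · 4 · 1 = 180.

180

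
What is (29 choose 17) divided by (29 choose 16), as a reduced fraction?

C(n,k+1)/C(n,k) = (n−k)/(k+1) = (29−16)/(16+1) = 13/17.

13/17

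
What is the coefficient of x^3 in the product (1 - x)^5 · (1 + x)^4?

4

Coefficient of x^3 = Σ_{j} C(5,j)·(-1)^j·C(4,3-j)·1^(3-j) for j from 0 to 3.
= 4 + (-30) + 40 + (-10) = 4.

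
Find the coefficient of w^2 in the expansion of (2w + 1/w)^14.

768768

General term: C(14,j)·(2w)^j·(1/w)^(14-j), with w-exponent 1j − 1(14−j) = 2j − 14.
Set 2j − 14 = 2: j = 8.
C(14,8) = 3003; 2^8 = 256; 1^6 = 1.
Coefficient = 3003 · 256 · 1 = 768768.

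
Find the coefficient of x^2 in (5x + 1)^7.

525

The general term is C(7,j)·(5x)^j·(1)^(7-j); the x^2 term has j = 2.
C(7,2) = 21.
Coefficient = C(7,2) · 5^2 = 21 · 25 = 525.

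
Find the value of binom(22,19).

C(22,19) = C(22,3) by symmetry.
C(22,3) = (22·21·20) / 3! = 9240 / 6 = 1540.

1540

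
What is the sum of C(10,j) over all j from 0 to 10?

1024

Setting x = 1 in (1+x)^10 gives Σ C(10,j) = 2^10 = 1024.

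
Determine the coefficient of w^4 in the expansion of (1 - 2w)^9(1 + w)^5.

Coefficient of w^4 = Σ_{j} C(9,j)·(-2)^j·C(5,4-j)·1^(4-j) for j from 0 to 4.
= 5 + (-180) + 1440 + (-3360) + 2016 = -79.

-79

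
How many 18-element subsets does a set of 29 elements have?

34597290

C(29,18) = C(29,11) by symmetry.
C(29,11) = (29·28·27·26·25·24·23·22·21·20·19) / 11! = 1381013105472000 / 39916800 = 34597290.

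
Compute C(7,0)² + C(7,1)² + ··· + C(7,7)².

By Vandermonde's identity, Σ C(7,i)² = C(14,7) = 3432.

3432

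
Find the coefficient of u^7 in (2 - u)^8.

-16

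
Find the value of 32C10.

64512240

C(32,10) = (32·31·30·29·28·27·26·25·24·23) / 10! = 234102016512000 / 3628800 = 64512240.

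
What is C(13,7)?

1716

C(13,7) = C(13,6) by symmetry.
C(13,6) = (13·12·11·10·9·8) / 6! = 1235520 / 720 = 1716.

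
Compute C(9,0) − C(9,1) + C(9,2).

28

The partial alternating sum Σ_{k=0}^{2} (−1)^k C(9,k) = (−1)^2 C(8,2) = 28.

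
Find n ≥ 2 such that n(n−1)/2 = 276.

24

n(n−1)/2 = 276 ⇒ n(n−1) = 552. Since 24·23 = 552, n = 24.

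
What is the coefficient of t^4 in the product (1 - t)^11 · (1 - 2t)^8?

Coefficient of t^4 = Σ_{j} C(11,j)·(-1)^j·C(8,4-j)·(-2)^(4-j) for j from 0 to 4.
= 1120 + 4928 + 6160 + 2640 + 330 = 15178.

15178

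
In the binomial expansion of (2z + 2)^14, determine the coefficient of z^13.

The general term is C(14,j)·(2z)^j·(2)^(14-j); the z^13 term has j = 13.
C(14,13) = 14.
Coefficient = C(14,13) · 2^13 · 2^1 = 14 · 8192 · 2 = 229376.

229376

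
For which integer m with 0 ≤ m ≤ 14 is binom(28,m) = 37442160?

C(28,m) increases on 0 ≤ m ≤ 14. C(28,12) = 30421755 and C(28,13) = 37442160, so m = 13.

13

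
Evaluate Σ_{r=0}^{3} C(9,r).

130

1 + 9 + 36 + 84 = 130.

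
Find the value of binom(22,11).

705432

C(22,11) = (22·21·20·19·18·17·16·15·14·13·12) / 11! = 28158588057600 / 39916800 = 705432.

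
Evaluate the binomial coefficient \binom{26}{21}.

C(26,21) = C(26,5) by symmetry.
C(26,5) = (26·25·24·23·22) / 5! = 7893600 / 120 = 65780.

65780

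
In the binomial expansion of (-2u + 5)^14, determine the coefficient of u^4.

The general term is C(14,j)·(-2u)^j·(5)^(14-j); the u^4 term has j = 4.
C(14,4) = 1001.
Coefficient = C(14,4) · (-2)^4 · 5^10 = 1001 · 16 · 9765625 = 156406250000.

156406250000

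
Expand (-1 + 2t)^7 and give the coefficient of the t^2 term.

The general term is C(7,j)·(-1)^j·(2t)^(7-j); the t^2 term has j = 5.
C(7,5) = 21.
Coefficient = C(7,5) · (-1)^5 · 2^2 = 21 · (-1) · 4 = -84.

-84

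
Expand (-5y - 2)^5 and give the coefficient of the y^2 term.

-2000

The general term is C(5,j)·(-5y)^j·(-2)^(5-j); the y^2 term has j = 2.
C(5,2) = 10.
Coefficient = C(5,2) · (-5)^2 · (-2)^3 = 10 · 25 · (-8) = -2000.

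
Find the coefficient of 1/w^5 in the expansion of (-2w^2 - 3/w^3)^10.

General term: C(10,j)·(-2w^2)^j·(-3/w^3)^(10-j), with w-exponent 2j − 3(10−j) = 5j − 30.
Set 5j − 30 = -5: j = 5.
C(10,5) = 252; (-2)^5 = -32; (-3)^5 = -243.
Coefficient = 252 · (-32) · (-243) = 1959552.

1959552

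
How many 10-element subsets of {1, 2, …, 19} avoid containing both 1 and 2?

68068

All 10-subsets: C(19,10) = 92378. Those containing both fixed elements: C(17,8) = 24310.
92378 − 24310 = 68068.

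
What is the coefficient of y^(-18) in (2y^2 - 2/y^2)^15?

14909440

General term: C(15,j)·(2y^2)^j·(-2/y^2)^(15-j), with y-exponent 2j − 2(15−j) = 4j − 30.
Set 4j − 30 = -18: j = 3.
C(15,3) = 455; 2^3 = 8; (-2)^12 = 4096.
Coefficient = 455 · 8 · 4096 = 14909440.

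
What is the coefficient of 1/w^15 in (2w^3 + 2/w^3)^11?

General term: C(11,j)·(2w^3)^j·(2/w^3)^(11-j), with w-exponent 3j − 3(11−j) = 6j − 33.
Set 6j − 33 = -15: j = 3.
C(11,3) = 165; 2^3 = 8; 2^8 = 256.
Coefficient = 165 · 8 · 256 = 337920.

337920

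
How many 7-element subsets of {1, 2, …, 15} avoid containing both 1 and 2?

5148

All 7-subsets: C(15,7) = 6435. Those containing both fixed elements: C(13,5) = 1287.
6435 − 1287 = 5148.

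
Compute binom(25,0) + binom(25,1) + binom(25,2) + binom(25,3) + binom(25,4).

1 + 25 + 300 + 2300 + 12650 = 15276.

15276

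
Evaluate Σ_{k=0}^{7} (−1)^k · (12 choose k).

-330

The partial alternating sum Σ_{k=0}^{7} (−1)^k C(12,k) = (−1)^7 C(11,7) = -330.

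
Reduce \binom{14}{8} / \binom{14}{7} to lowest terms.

7/8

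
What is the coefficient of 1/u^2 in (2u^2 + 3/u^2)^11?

10777536

General term: C(11,j)·(2u^2)^j·(3/u^2)^(11-j), with u-exponent 2j − 2(11−j) = 4j − 22.
Set 4j − 22 = -2: j = 5.
C(11,5) = 462; 2^5 = 32; 3^6 = 729.
Coefficient = 462 · 32 · 729 = 10777536.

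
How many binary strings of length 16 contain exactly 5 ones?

Choose the 5 positions: C(16,5) = 4368.

4368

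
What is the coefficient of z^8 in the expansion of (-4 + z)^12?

126720

The general term is C(12,j)·(-4)^j·(z)^(12-j); the z^8 term has j = 4.
C(12,4) = 495.
Coefficient = C(12,4) · (-4)^4 = 495 · 256 = 126720.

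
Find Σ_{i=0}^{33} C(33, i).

8589934592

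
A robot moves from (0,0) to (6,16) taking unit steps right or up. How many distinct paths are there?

Each path is a sequence of 22 steps with 6 rights: C(22,6) = 74613.

74613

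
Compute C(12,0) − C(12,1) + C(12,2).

55

The partial alternating sum Σ_{k=0}^{2} (−1)^k C(12,k) = (−1)^2 C(11,2) = 55.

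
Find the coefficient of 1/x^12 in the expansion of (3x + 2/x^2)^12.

10264320

General term: C(12,j)·(3x)^j·(2/x^2)^(12-j), with x-exponent 1j − 2(12−j) = 3j − 24.
Set 3j − 24 = -12: j = 4.
C(12,4) = 495; 3^4 = 81; 2^8 = 256.
Coefficient = 495 · 81 · 256 = 10264320.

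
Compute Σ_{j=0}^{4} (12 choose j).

1 + 12 + 66 + 220 + 495 = 794.

794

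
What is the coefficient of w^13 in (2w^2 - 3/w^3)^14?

-20127744

General term: C(14,j)·(2w^2)^j·(-3/w^3)^(14-j), with w-exponent 2j − 3(14−j) = 5j − 42.
Set 5j − 42 = 13: j = 11.
C(14,11) = 364; 2^11 = 2048; (-3)^3 = -27.
Coefficient = 364 · 2048 · (-27) = -20127744.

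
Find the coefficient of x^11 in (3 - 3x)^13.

-124357194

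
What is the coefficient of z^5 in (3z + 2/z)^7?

General term: C(7,j)·(3z)^j·(2/z)^(7-j), with z-exponent 1j − 1(7−j) = 2j − 7.
Set 2j − 7 = 5: j = 6.
C(7,6) = 7; 3^6 = 729; 2^1 = 2.
Coefficient = 7 · 729 · 2 = 10206.

10206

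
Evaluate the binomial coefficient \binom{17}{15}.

136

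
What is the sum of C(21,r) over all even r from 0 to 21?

1048576

Half of (1+1)^21 + (1−1)^21 gives the even-index sum: 2^20 = 1048576.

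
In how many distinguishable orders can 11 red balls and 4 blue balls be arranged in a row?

Choose positions for the red balls: C(15,11) = 1365.

1365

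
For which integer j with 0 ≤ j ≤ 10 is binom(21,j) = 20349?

5

C(21,j) increases on 0 ≤ j ≤ 10. C(21,4) = 5985 and C(21,5) = 20349, so j = 5.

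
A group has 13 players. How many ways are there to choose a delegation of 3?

286

This is C(13,3) = 286.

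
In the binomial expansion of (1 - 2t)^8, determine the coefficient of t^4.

1120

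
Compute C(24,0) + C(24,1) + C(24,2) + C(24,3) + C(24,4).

1 + 24 + 276 + 2024 + 10626 = 12951.

12951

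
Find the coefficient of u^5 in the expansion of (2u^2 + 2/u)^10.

General term: C(10,j)·(2u^2)^j·(2/u)^(10-j), with u-exponent 2j − 1(10−j) = 3j − 10.
Set 3j − 10 = 5: j = 5.
C(10,5) = 252; 2^5 = 32; 2^5 = 32.
Coefficient = 252 · 32 · 32 = 258048.

258048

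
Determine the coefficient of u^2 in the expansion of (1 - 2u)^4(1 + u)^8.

Coefficient of u^2 = Σ_{j} C(4,j)·(-2)^j·C(8,2-j)·1^(2-j) for j from 0 to 2.
= 28 + (-64) + 24 = -12.

-12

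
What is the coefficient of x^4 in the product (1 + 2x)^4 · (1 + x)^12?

Coefficient of x^4 = Σ_{j} C(4,j)·2^j·C(12,4-j)·1^(4-j) for j from 0 to 4.
= 495 + 1760 + 1584 + 384 + 16 = 4239.

4239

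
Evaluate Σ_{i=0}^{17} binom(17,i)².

2333606220

By Vandermonde's identity, Σ C(17,i)² = C(34,17) = 2333606220.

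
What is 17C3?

C(17,3) = (17·16·15) / 3! = 4080 / 6 = 680.

680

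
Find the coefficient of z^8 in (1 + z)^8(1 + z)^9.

24310

Coefficient of z^8 = Σ_{j} C(8,j)·C(9,8-j) for j from 0 to 8.
= 9 + 288 + 2352 + 7056 + 8820 + 4704 + 1008 + 72 + 1 = 24310.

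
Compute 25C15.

C(25,15) = C(25,10) by symmetry.
C(25,10) = (25·24·23·22·21·20·19·18·17·16) / 10! = 11861676288000 / 3628800 = 3268760.

3268760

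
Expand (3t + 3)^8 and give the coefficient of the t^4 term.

The general term is C(8,j)·(3t)^j·(3)^(8-j); the t^4 term has j = 4.
C(8,4) = 70.
Coefficient = C(8,4) · 3^4 · 3^4 = 70 · 81 · 81 = 459270.

459270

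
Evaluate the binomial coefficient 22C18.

7315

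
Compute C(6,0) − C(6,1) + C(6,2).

The partial alternating sum Σ_{k=0}^{2} (−1)^k C(6,k) = (−1)^2 C(5,2) = 10.

10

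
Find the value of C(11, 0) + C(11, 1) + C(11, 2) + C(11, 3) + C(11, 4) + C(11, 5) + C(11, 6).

1 + 11 + 55 + 165 + 330 + 462 + 462 = 1486.

1486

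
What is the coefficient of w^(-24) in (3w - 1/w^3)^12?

-5940

General term: C(12,j)·(3w)^j·(-1/w^3)^(12-j), with w-exponent 1j − 3(12−j) = 4j − 36.
Set 4j − 36 = -24: j = 3.
C(12,3) = 220; 3^3 = 27; (-1)^9 = -1.
Coefficient = 220 · 27 · (-1) = -5940.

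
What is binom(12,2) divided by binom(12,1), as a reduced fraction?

C(n,k+1)/C(n,k) = (n−k)/(k+1) = (12−1)/(1+1) = 11/2.

11/2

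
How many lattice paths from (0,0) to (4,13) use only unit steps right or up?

Each path is a sequence of 17 steps with 4 rights: C(17,4) = 2380.

2380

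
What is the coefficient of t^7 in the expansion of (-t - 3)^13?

-1250964

The general term is C(13,j)·(-t)^j·(-3)^(13-j); the t^7 term has j = 7.
C(13,7) = 1716.
Coefficient = C(13,7) · (-1)^7 · (-3)^6 = 1716 · (-1) · 729 = -1250964.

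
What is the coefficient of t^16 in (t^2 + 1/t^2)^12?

66

General term: C(12,j)·(t^2)^j·(1/t^2)^(12-j), with t-exponent 2j − 2(12−j) = 4j − 24.
Set 4j − 24 = 16: j = 10.
C(12,10) = 66; 1^10 = 1; 1^2 = 1.
Coefficient = 66 · 1 · 1 = 66.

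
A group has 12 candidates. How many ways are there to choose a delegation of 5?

792

This is C(12,5) = 792.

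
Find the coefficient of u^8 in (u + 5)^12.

The general term is C(12,j)·(u)^j·(5)^(12-j); the u^8 term has j = 8.
C(12,8) = 495.
Coefficient = C(12,8) · 5^4 = 495 · 625 = 309375.

309375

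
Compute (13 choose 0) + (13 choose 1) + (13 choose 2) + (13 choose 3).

378

1 + 13 + 78 + 286 = 378.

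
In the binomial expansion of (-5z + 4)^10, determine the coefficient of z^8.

The general term is C(10,j)·(-5z)^j·(4)^(10-j); the z^8 term has j = 8.
C(10,8) = 45.
Coefficient = C(10,8) · (-5)^8 · 4^2 = 45 · 390625 · 16 = 281250000.

281250000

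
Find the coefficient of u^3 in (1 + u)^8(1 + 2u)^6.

Coefficient of u^3 = Σ_{j} C(8,j)·1^j·C(6,3-j)·2^(3-j) for j from 0 to 3.
= 160 + 480 + 336 + 56 = 1032.

1032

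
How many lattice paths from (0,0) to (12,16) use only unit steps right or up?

30421755

Each path is a sequence of 28 steps with 12 rights: C(28,12) = 30421755.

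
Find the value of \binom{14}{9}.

2002

C(14,9) = C(14,5) by symmetry.
C(14,5) = (14·13·12·11·10) / 5! = 240240 / 120 = 2002.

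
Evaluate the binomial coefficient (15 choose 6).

C(15,6) = (15·14·13·12·11·10) / 6! = 3603600 / 720 = 5005.

5005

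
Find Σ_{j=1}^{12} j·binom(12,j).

Since j·C(12,j) = 12·C(11,j−1), the sum is 12·2^11 = 12·2048 = 24576.

24576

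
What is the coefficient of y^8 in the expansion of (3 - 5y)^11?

The general term is C(11,j)·(3)^j·(-5y)^(11-j); the y^8 term has j = 3.
C(11,3) = 165.
Coefficient = C(11,3) · 3^3 · (-5)^8 = 165 · 27 · 390625 = 1740234375.

1740234375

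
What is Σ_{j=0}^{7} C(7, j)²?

Σ C(7,j)² is the coefficient of x^7 in (1+x)^7(1+x)^7 = (1+x)^14, i.e. C(14,7) = 3432.

3432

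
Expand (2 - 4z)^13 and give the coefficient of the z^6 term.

899678208

The general term is C(13,j)·(2)^j·(-4z)^(13-j); the z^6 term has j = 7.
C(13,7) = 1716.
Coefficient = C(13,7) · 2^7 · (-4)^6 = 1716 · 128 · 4096 = 899678208.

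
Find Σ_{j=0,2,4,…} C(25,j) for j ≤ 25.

Half of (1+1)^25 + (1−1)^25 gives the even-index sum: 2^24 = 16777216.

16777216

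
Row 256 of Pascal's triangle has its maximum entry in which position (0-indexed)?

C(256,m) is maximized at m = 256/2 = 128.

128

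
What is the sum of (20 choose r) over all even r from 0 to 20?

Even-r terms of row 20 sum to 2^19 = 524288.

524288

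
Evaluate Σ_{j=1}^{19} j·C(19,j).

Since j·C(19,j) = 19·C(18,j−1), the sum is 19·2^18 = 19·262144 = 4980736.

4980736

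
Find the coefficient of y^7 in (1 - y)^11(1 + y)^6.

Coefficient of y^7 = Σ_{j} C(11,j)·(-1)^j·C(6,7-j)·1^(7-j) for j from 1 to 7.
= (-11) + 330 + (-2475) + 6600 + (-6930) + 2772 + (-330) = -44.

-44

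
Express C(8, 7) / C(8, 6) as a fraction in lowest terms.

2/7

C(n,k+1)/C(n,k) = (n−k)/(k+1) = (8−6)/(6+1) = 2/7.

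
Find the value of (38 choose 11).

1203322288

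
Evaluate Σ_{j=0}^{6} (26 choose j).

1 + 26 + 325 + 2600 + 14950 + 65780 + 230230 = 313912.

313912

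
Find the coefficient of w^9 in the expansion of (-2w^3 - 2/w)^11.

-946176

General term: C(11,j)·(-2w^3)^j·(-2/w)^(11-j), with w-exponent 3j − 1(11−j) = 4j − 11.
Set 4j − 11 = 9: j = 5.
C(11,5) = 462; (-2)^5 = -32; (-2)^6 = 64.
Coefficient = 462 · (-32) · 64 = -946176.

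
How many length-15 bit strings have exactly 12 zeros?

455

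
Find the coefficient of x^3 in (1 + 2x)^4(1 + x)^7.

403

Coefficient of x^3 = Σ_{j} C(4,j)·2^j·C(7,3-j)·1^(3-j) for j from 0 to 3.
= 35 + 168 + 168 + 32 = 403.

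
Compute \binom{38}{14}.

9669554100

C(38,14) = (38·37·36·35·34·33·32·31·30·29·28·27·26·25) / 14! = 842975203103953920000 / 87178291200 = 9669554100.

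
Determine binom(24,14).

1961256

C(24,14) = C(24,10) by symmetry.
C(24,10) = (24·23·22·21·20·19·18·17·16·15) / 10! = 7117005772800 / 3628800 = 1961256.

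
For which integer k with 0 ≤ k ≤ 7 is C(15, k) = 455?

C(15,k) increases on 0 ≤ k ≤ 7. C(15,2) = 105 and C(15,3) = 455, so k = 3.

3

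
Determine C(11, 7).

330

C(11,7) = C(11,4) by symmetry.
C(11,4) = (11·10·9·8) / 4! = 7920 / 24 = 330.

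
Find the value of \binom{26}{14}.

C(26,14) = C(26,12) by symmetry.
C(26,12) = (26·25·24·23·22·21·20·19·18·17·16·15) / 12! = 4626053752320000 / 479001600 = 9657700.

9657700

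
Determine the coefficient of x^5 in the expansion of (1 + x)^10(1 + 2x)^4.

6412

Coefficient of x^5 = Σ_{j} C(10,j)·1^j·C(4,5-j)·2^(5-j) for j from 1 to 5.
= 160 + 1440 + 2880 + 1680 + 252 = 6412.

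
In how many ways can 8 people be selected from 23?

490314

This is C(23,8) = 490314.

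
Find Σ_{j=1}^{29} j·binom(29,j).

7784628224

Differentiating (1+x)^29 and setting x=1: Σ j·C(29,j) = 29·2^28 = 7784628224.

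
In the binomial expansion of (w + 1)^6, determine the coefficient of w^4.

15

The general term is C(6,j)·(w)^j·(1)^(6-j); the w^4 term has j = 4.
C(6,4) = 15.
Coefficient = C(6,4) = 15.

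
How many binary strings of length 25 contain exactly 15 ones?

3268760

Choose the 15 positions: C(25,15) = 3268760.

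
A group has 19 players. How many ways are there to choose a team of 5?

This is C(19,5) = 11628.

11628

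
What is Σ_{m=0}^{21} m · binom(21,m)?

22020096

Since m·C(21,m) = 21·C(20,m−1), the sum is 21·2^20 = 21·1048576 = 22020096.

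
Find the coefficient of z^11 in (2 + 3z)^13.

55269864

The general term is C(13,j)·(2)^j·(3z)^(13-j); the z^11 term has j = 2.
C(13,2) = 78.
Coefficient = C(13,2) · 2^2 · 3^11 = 78 · 4 · 177147 = 55269864.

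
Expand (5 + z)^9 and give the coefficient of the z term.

The general term is C(9,j)·(5)^j·(z)^(9-j); the z^1 term has j = 8.
C(9,8) = 9.
Coefficient = C(9,8) · 5^8 = 9 · 390625 = 3515625.

3515625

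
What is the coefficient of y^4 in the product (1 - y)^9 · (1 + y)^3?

-27

Coefficient of y^4 = Σ_{j} C(9,j)·(-1)^j·C(3,4-j)·1^(4-j) for j from 1 to 4.
= (-9) + 108 + (-252) + 126 = -27.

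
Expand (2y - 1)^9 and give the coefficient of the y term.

18

The general term is C(9,j)·(2y)^j·(-1)^(9-j); the y^1 term has j = 1.
C(9,1) = 9.
Coefficient = C(9,1) · 2^1 = 9 · 2 = 18.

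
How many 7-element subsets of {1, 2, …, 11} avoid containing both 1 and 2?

204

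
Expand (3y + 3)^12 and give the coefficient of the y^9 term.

116917020

The general term is C(12,j)·(3y)^j·(3)^(12-j); the y^9 term has j = 9.
C(12,9) = 220.
Coefficient = C(12,9) · 3^9 · 3^3 = 220 · 19683 · 27 = 116917020.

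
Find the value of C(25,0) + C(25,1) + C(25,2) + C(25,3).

1 + 25 + 300 + 2300 = 2626.

2626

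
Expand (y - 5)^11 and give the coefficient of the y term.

The general term is C(11,j)·(y)^j·(-5)^(11-j); the y^1 term has j = 1.
C(11,1) = 11.
Coefficient = C(11,1) · (-5)^10 = 11 · 9765625 = 107421875.

107421875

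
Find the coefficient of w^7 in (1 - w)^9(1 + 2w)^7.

Coefficient of w^7 = Σ_{j} C(9,j)·(-1)^j·C(7,7-j)·2^(7-j) for j from 0 to 7.
= 128 + (-4032) + 24192 + (-47040) + 35280 + (-10584) + 1176 + (-36) = -916.

-916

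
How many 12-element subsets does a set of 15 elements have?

455

C(15,12) = C(15,3) by symmetry.
C(15,3) = (15·14·13) / 3! = 2730 / 6 = 455.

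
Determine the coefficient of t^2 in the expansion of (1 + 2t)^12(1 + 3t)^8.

Coefficient of t^2 = Σ_{j} C(12,j)·2^j·C(8,2-j)·3^(2-j) for j from 0 to 2.
= 252 + 576 + 264 = 1092.

1092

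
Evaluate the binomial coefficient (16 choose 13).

560

C(16,13) = C(16,3) by symmetry.
C(16,3) = (16·15·14) / 3! = 3360 / 6 = 560.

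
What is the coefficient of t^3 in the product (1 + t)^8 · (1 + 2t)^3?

328

Coefficient of t^3 = Σ_{j} C(8,j)·1^j·C(3,3-j)·2^(3-j) for j from 0 to 3.
= 8 + 96 + 168 + 56 = 328.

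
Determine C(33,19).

C(33,19) = C(33,14) by symmetry.
C(33,14) = (33·32·31·30·29·28·27·26·25·24·23·22·21·20) / 14! = 71382386874839040000 / 87178291200 = 818809200.

818809200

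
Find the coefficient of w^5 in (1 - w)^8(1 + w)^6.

-30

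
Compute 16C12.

C(16,12) = C(16,4) by symmetry.
C(16,4) = (16·15·14·13) / 4! = 43680 / 24 = 1820.

1820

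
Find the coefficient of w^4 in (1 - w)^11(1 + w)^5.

Coefficient of w^4 = Σ_{j} C(11,j)·(-1)^j·C(5,4-j)·1^(4-j) for j from 0 to 4.
= 5 + (-110) + 550 + (-825) + 330 = -50.

-50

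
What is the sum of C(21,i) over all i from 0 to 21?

2097152

Setting x = 1 in (1+x)^21 gives Σ C(21,i) = 2^21 = 2097152.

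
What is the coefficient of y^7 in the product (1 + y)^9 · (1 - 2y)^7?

Coefficient of y^7 = Σ_{j} C(9,j)·1^j·C(7,7-j)·(-2)^(7-j) for j from 0 to 7.
= (-128) + 4032 + (-24192) + 47040 + (-35280) + 10584 + (-1176) + 36 = 916.

916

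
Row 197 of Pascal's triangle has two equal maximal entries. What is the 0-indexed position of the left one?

For odd n = 197, C(197,k) peaks at k = (n−1)/2 and (n+1)/2; the lesser is 98.

98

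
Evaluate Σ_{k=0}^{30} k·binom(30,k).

16106127360

Differentiating (1+x)^30 and setting x=1: Σ k·C(30,k) = 30·2^29 = 16106127360.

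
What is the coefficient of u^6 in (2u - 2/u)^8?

-2048

General term: C(8,j)·(2u)^j·(-2/u)^(8-j), with u-exponent 1j − 1(8−j) = 2j − 8.
Set 2j − 8 = 6: j = 7.
C(8,7) = 8; 2^7 = 128; (-2)^1 = -2.
Coefficient = 8 · 128 · (-2) = -2048.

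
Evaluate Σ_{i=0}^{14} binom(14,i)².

40116600

Σ C(14,i)² is the coefficient of x^14 in (1+x)^14(1+x)^14 = (1+x)^28, i.e. C(28,14) = 40116600.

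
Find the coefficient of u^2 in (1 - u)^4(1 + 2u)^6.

18

Coefficient of u^2 = Σ_{j} C(4,j)·(-1)^j·C(6,2-j)·2^(2-j) for j from 0 to 2.
= 60 + (-48) + 6 = 18.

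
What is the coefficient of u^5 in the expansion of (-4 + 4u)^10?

The general term is C(10,j)·(-4)^j·(4u)^(10-j); the u^5 term has j = 5.
C(10,5) = 252.
Coefficient = C(10,5) · (-4)^5 · 4^5 = 252 · (-1024) · 1024 = -264241152.

-264241152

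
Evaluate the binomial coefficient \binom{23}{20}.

1771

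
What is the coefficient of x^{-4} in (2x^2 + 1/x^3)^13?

General term: C(13,j)·(2x^2)^j·(1/x^3)^(13-j), with x-exponent 2j − 3(13−j) = 5j − 39.
Set 5j − 39 = -4: j = 7.
C(13,7) = 1716; 2^7 = 128; 1^6 = 1.
Coefficient = 1716 · 128 · 1 = 219648.

219648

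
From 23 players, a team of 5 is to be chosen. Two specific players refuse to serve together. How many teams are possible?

32319

All 5-subsets: C(23,5) = 33649. Those containing both fixed elements: C(21,3) = 1330.
33649 − 1330 = 32319.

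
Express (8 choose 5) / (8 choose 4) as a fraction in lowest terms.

C(n,k+1)/C(n,k) = (n−k)/(k+1) = (8−4)/(4+1) = 4/5.

4/5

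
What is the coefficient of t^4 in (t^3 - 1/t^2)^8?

General term: C(8,j)·(t^3)^j·(-1/t^2)^(8-j), with t-exponent 3j − 2(8−j) = 5j − 16.
Set 5j − 16 = 4: j = 4.
C(8,4) = 70; 1^4 = 1; (-1)^4 = 1.
Coefficient = 70 · 1 · 1 = 70.

70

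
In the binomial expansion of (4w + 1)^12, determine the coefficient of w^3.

14080

The general term is C(12,j)·(4w)^j·(1)^(12-j); the w^3 term has j = 3.
C(12,3) = 220.
Coefficient = C(12,3) · 4^3 = 220 · 64 = 14080.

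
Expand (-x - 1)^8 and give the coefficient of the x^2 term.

The general term is C(8,j)·(-x)^j·(-1)^(8-j); the x^2 term has j = 2.
C(8,2) = 28.
Coefficient = C(8,2) = 28.

28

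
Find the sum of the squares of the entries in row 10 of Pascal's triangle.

184756

By Vandermonde's identity, Σ C(10,j)² = C(20,10) = 184756.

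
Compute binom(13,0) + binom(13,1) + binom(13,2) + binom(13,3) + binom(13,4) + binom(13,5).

2380

1 + 13 + 78 + 286 + 715 + 1287 = 2380.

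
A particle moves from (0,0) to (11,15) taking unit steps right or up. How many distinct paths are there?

Each path is a sequence of 26 steps with 11 rights: C(26,11) = 7726160.

7726160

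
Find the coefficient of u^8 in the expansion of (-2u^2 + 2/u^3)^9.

-18432

General term: C(9,j)·(-2u^2)^j·(2/u^3)^(9-j), with u-exponent 2j − 3(9−j) = 5j − 27.
Set 5j − 27 = 8: j = 7.
C(9,7) = 36; (-2)^7 = -128; 2^2 = 4.
Coefficient = 36 · (-128) · 4 = -18432.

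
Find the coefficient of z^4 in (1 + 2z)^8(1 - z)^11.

Coefficient of z^4 = Σ_{j} C(8,j)·2^j·C(11,4-j)·(-1)^(4-j) for j from 0 to 4.
= 330 + (-2640) + 6160 + (-4928) + 1120 = 42.

42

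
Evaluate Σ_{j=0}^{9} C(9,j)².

48620

Σ C(9,j)² is the coefficient of x^9 in (1+x)^9(1+x)^9 = (1+x)^18, i.e. C(18,9) = 48620.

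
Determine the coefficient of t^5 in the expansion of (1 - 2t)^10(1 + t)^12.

-612

Coefficient of t^5 = Σ_{j} C(10,j)·(-2)^j·C(12,5-j)·1^(5-j) for j from 0 to 5.
= 792 + (-9900) + 39600 + (-63360) + 40320 + (-8064) = -612.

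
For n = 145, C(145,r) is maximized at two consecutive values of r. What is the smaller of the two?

72

For odd n = 145, C(145,r) peaks at r = (n−1)/2 and (n+1)/2; the smaller is 72.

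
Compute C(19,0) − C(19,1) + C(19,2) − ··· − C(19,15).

The partial alternating sum Σ_{k=0}^{15} (−1)^k C(19,k) = (−1)^15 C(18,15) = -816.

-816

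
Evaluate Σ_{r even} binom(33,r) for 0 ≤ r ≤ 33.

4294967296

Half of (1+1)^33 + (1−1)^33 gives the even-index sum: 2^32 = 4294967296.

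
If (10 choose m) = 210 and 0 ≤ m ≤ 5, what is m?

4

C(10,m) increases on 0 ≤ m ≤ 5. C(10,3) = 120 and C(10,4) = 210, so m = 4.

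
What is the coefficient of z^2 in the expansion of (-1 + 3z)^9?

The general term is C(9,j)·(-1)^j·(3z)^(9-j); the z^2 term has j = 7.
C(9,7) = 36.
Coefficient = C(9,7) · (-1)^7 · 3^2 = 36 · (-1) · 9 = -324.

-324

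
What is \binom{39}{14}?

15084504396

C(39,14) = (39·38·37·36·35·34·33·32·31·30·29·28·27·26) / 14! = 1315041316842168115200 / 87178291200 = 15084504396.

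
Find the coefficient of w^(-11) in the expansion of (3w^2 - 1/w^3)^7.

-189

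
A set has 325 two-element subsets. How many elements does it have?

26

n(n−1)/2 = 325 ⇒ n(n−1) = 650. Since 26·25 = 650, n = 26.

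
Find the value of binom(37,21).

C(37,21) = C(37,16) by symmetry.
C(37,16) = (37·36·35·34·33·32·31·30·29·28·27·26·25·24·23·22) / 16! = 269397128065642536960000 / 20922789888000 = 12875774670.

12875774670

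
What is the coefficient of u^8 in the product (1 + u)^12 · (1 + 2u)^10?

5463135

Coefficient of u^8 = Σ_{j} C(12,j)·1^j·C(10,8-j)·2^(8-j) for j from 0 to 8.
= 11520 + 184320 + 887040 + 1774080 + 1663200 + 760320 + 166320 + 15840 + 495 = 5463135.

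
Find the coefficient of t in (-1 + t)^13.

13

The general term is C(13,j)·(-1)^j·(t)^(13-j); the t^1 term has j = 12.
C(13,12) = 13.
Coefficient = C(13,12) = 13.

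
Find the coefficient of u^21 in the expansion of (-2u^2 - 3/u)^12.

General term: C(12,j)·(-2u^2)^j·(-3/u)^(12-j), with u-exponent 2j − 1(12−j) = 3j − 12.
Set 3j − 12 = 21: j = 11.
C(12,11) = 12; (-2)^11 = -2048; (-3)^1 = -3.
Coefficient = 12 · (-2048) · (-3) = 73728.

73728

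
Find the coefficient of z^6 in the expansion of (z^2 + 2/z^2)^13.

41184

General term: C(13,j)·(z^2)^j·(2/z^2)^(13-j), with z-exponent 2j − 2(13−j) = 4j − 26.
Set 4j − 26 = 6: j = 8.
C(13,8) = 1287; 1^8 = 1; 2^5 = 32.
Coefficient = 1287 · 1 · 32 = 41184.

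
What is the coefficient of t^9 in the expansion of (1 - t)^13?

The general term is C(13,j)·(1)^j·(-t)^(13-j); the t^9 term has j = 4.
C(13,4) = 715.
Coefficient = C(13,4) · (-1)^9 = 715 · (-1) = -715.

-715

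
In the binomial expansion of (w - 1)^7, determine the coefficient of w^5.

21

The general term is C(7,j)·(w)^j·(-1)^(7-j); the w^5 term has j = 5.
C(7,5) = 21.
Coefficient = C(7,5) = 21.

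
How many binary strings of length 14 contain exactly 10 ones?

Choose the 10 positions: C(14,10) = 1001.

1001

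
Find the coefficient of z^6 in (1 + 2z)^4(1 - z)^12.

484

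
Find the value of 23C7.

C(23,7) = (23·22·21·20·19·18·17) / 7! = 1235591280 / 5040 = 245157.

245157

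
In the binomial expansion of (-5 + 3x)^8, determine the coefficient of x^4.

3543750

The general term is C(8,j)·(-5)^j·(3x)^(8-j); the x^4 term has j = 4.
C(8,4) = 70.
Coefficient = C(8,4) · (-5)^4 · 3^4 = 70 · 625 · 81 = 3543750.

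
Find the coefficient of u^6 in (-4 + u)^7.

The general term is C(7,j)·(-4)^j·(u)^(7-j); the u^6 term has j = 1.
C(7,1) = 7.
Coefficient = C(7,1) · (-4)^1 = 7 · (-4) = -28.

-28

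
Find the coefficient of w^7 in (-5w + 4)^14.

-4392960000000

The general term is C(14,j)·(-5w)^j·(4)^(14-j); the w^7 term has j = 7.
C(14,7) = 3432.
Coefficient = C(14,7) · (-5)^7 · 4^7 = 3432 · (-78125) · 16384 = -4392960000000.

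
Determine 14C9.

C(14,9) = C(14,5) by symmetry.
C(14,5) = (14·13·12·11·10) / 5! = 240240 / 120 = 2002.

2002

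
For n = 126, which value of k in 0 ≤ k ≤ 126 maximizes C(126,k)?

63

C(126,k) is maximized at k = 126/2 = 63.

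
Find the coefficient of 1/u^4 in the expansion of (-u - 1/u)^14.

2002

General term: C(14,j)·(-u)^j·(-1/u)^(14-j), with u-exponent 1j − 1(14−j) = 2j − 14.
Set 2j − 14 = -4: j = 5.
C(14,5) = 2002; (-1)^5 = -1; (-1)^9 = -1.
Coefficient = 2002 · (-1) · (-1) = 2002.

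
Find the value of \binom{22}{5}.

26334

C(22,5) = (22·21·20·19·18) / 5! = 3160080 / 120 = 26334.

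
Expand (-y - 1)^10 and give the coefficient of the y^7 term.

The general term is C(10,j)·(-y)^j·(-1)^(10-j); the y^7 term has j = 7.
C(10,7) = 120.
Coefficient = C(10,7) · (-1)^7 · (-1)^3 = 120 · (-1) · (-1) = 120.

120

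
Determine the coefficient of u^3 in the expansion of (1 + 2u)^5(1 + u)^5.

390

Coefficient of u^3 = Σ_{j} C(5,j)·2^j·C(5,3-j)·1^(3-j) for j from 0 to 3.
= 10 + 100 + 200 + 80 = 390.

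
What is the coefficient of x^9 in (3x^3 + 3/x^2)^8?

367416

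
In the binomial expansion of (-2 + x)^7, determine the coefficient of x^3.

560

The general term is C(7,j)·(-2)^j·(x)^(7-j); the x^3 term has j = 4.
C(7,4) = 35.
Coefficient = C(7,4) · (-2)^4 = 35 · 16 = 560.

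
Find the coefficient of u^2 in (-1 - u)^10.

The general term is C(10,j)·(-1)^j·(-u)^(10-j); the u^2 term has j = 8.
C(10,8) = 45.
Coefficient = C(10,8) = 45.

45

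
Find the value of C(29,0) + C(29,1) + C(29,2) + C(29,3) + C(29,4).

1 + 29 + 406 + 3654 + 23751 = 27841.

27841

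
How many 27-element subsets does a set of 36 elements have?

C(36,27) = C(36,9) by symmetry.
C(36,9) = (36·35·34·33·32·31·30·29·28) / 9! = 34162713446400 / 362880 = 94143280.

94143280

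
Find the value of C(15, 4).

1365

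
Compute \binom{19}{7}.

C(19,7) = (19·18·17·16·15·14·13) / 7! = 253955520 / 5040 = 50388.

50388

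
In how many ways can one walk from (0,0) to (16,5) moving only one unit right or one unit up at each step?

Each path is a sequence of 21 steps with 16 rights: C(21,16) = 20349.

20349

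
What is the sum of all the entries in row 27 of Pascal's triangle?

134217728

Setting x = 1 in (1+x)^27 gives Σ C(27,j) = 2^27 = 134217728.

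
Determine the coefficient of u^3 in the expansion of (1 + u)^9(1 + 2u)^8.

Coefficient of u^3 = Σ_{j} C(9,j)·1^j·C(8,3-j)·2^(3-j) for j from 0 to 3.
= 448 + 1008 + 576 + 84 = 2116.

2116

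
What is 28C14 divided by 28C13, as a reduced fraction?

15/14

C(n,k+1)/C(n,k) = (n−k)/(k+1) = (28−13)/(13+1) = 15/14.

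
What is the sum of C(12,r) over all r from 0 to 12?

Setting x = 1 in (1+x)^12 gives Σ C(12,r) = 2^12 = 4096.

4096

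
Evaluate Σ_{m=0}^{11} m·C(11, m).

Since m·C(11,m) = 11·C(10,m−1), the sum is 11·2^10 = 11·1024 = 11264.

11264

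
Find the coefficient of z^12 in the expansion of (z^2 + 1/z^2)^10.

45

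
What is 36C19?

C(36,19) = C(36,17) by symmetry.
C(36,17) = (36·35·34·33·32·31·30·29·28·27·26·25·24·23·22·21·20) / 17! = 3058021453718104473600000 / 355687428096000 = 8597496600.

8597496600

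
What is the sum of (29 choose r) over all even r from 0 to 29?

Half of (1+1)^29 + (1−1)^29 gives the even-index sum: 2^28 = 268435456.

268435456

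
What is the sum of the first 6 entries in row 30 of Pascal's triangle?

174437

1 + 30 + 435 + 4060 + 27405 + 142506 = 174437.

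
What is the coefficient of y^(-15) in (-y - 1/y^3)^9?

General term: C(9,j)·(-y)^j·(-1/y^3)^(9-j), with y-exponent 1j − 3(9−j) = 4j − 27.
Set 4j − 27 = -15: j = 3.
C(9,3) = 84; (-1)^3 = -1; (-1)^6 = 1.
Coefficient = 84 · (-1) · 1 = -84.

-84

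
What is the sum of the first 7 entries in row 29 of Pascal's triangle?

621616

1 + 29 + 406 + 3654 + 23751 + 118755 + 475020 = 621616.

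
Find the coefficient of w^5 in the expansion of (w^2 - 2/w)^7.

General term: C(7,j)·(w^2)^j·(-2/w)^(7-j), with w-exponent 2j − 1(7−j) = 3j − 7.
Set 3j − 7 = 5: j = 4.
C(7,4) = 35; 1^4 = 1; (-2)^3 = -8.
Coefficient = 35 · 1 · (-8) = -280.

-280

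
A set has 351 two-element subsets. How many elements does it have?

27

n(n−1)/2 = 351 ⇒ n(n−1) = 702. Since 27·26 = 702, n = 27.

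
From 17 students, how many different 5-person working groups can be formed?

This is C(17,5) = 6188.

6188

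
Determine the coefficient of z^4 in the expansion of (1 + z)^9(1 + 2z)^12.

35406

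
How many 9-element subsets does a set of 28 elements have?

C(28,9) = (28·27·26·25·24·23·22·21·20) / 9! = 2506375872000 / 362880 = 6906900.

6906900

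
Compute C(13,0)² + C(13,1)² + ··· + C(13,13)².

10400600

Σ C(13,j)² is the coefficient of x^13 in (1+x)^13(1+x)^13 = (1+x)^26, i.e. C(26,13) = 10400600.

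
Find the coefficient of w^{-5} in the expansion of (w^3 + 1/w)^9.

General term: C(9,j)·(w^3)^j·(1/w)^(9-j), with w-exponent 3j − 1(9−j) = 4j − 9.
Set 4j − 9 = -5: j = 1.
C(9,1) = 9; 1^1 = 1; 1^8 = 1.
Coefficient = 9 · 1 · 1 = 9.

9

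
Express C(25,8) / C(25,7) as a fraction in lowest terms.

9/4

C(n,k+1)/C(n,k) = (n−k)/(k+1) = (25−7)/(7+1) = 18/8 = 9/4.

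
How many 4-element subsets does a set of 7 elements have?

C(7,4) = C(7,3) by symmetry.
C(7,3) = (7·6·5) / 3! = 210 / 6 = 35.

35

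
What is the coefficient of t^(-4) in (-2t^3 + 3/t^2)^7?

General term: C(7,j)·(-2t^3)^j·(3/t^2)^(7-j), with t-exponent 3j − 2(7−j) = 5j − 14.
Set 5j − 14 = -4: j = 2.
C(7,2) = 21; (-2)^2 = 4; 3^5 = 243.
Coefficient = 21 · 4 · 243 = 20412.

20412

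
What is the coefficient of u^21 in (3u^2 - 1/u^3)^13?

General term: C(13,j)·(3u^2)^j·(-1/u^3)^(13-j), with u-exponent 2j − 3(13−j) = 5j − 39.
Set 5j − 39 = 21: j = 12.
C(13,12) = 13; 3^12 = 531441; (-1)^1 = -1.
Coefficient = 13 · 531441 · (-1) = -6908733.

-6908733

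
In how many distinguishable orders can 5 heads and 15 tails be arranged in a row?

15504

Choose positions for the heads: C(20,5) = 15504.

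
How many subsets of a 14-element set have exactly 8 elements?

Choose the 8 positions: C(14,8) = 3003.

3003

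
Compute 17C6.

12376

C(17,6) = (17·16·15·14·13·12) / 6! = 8910720 / 720 = 12376.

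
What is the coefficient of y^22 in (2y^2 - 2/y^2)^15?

General term: C(15,j)·(2y^2)^j·(-2/y^2)^(15-j), with y-exponent 2j − 2(15−j) = 4j − 30.
Set 4j − 30 = 22: j = 13.
C(15,13) = 105; 2^13 = 8192; (-2)^2 = 4.
Coefficient = 105 · 8192 · 4 = 3440640.

3440640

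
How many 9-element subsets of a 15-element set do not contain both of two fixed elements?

All 9-subsets: C(15,9) = 5005. Those containing both fixed elements: C(13,7) = 1716.
5005 − 1716 = 3289.

3289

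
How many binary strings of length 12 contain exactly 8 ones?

495

Choose the 8 positions: C(12,8) = 495.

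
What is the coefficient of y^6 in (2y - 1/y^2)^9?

General term: C(9,j)·(2y)^j·(-1/y^2)^(9-j), with y-exponent 1j − 2(9−j) = 3j − 18.
Set 3j − 18 = 6: j = 8.
C(9,8) = 9; 2^8 = 256; (-1)^1 = -1.
Coefficient = 9 · 256 · (-1) = -2304.

-2304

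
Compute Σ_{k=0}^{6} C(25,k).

245506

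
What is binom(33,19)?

818809200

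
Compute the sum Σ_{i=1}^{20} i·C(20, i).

10485760

Since i·C(20,i) = 20·C(19,i−1), the sum is 20·2^19 = 20·524288 = 10485760.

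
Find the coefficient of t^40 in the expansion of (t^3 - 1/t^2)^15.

General term: C(15,j)·(t^3)^j·(-1/t^2)^(15-j), with t-exponent 3j − 2(15−j) = 5j − 30.
Set 5j − 30 = 40: j = 14.
C(15,14) = 15; 1^14 = 1; (-1)^1 = -1.
Coefficient = 15 · 1 · (-1) = -15.

-15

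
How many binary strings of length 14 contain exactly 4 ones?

1001

Choose the 4 positions: C(14,4) = 1001.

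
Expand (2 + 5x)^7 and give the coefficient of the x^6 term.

The general term is C(7,j)·(2)^j·(5x)^(7-j); the x^6 term has j = 1.
C(7,1) = 7.
Coefficient = C(7,1) · 2^1 · 5^6 = 7 · 2 · 15625 = 218750.

218750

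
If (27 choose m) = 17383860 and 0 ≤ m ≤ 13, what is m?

12

C(27,m) increases on 0 ≤ m ≤ 13. C(27,11) = 13037895 and C(27,12) = 17383860, so m = 12.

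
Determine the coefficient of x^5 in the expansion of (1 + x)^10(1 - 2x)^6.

Coefficient of x^5 = Σ_{j} C(10,j)·1^j·C(6,5-j)·(-2)^(5-j) for j from 0 to 5.
= (-192) + 2400 + (-7200) + 7200 + (-2520) + 252 = -60.

-60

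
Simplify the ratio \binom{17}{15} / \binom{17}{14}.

1/5

C(n,k+1)/C(n,k) = (n−k)/(k+1) = (17−14)/(14+1) = 3/15 = 1/5.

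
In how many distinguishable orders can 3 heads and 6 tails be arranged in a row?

Choose positions for the heads: C(9,3) = 84.

84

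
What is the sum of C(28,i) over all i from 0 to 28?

Setting x = 1 in (1+x)^28 gives Σ C(28,i) = 2^28 = 268435456.

268435456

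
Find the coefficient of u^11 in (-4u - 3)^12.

150994944

The general term is C(12,j)·(-4u)^j·(-3)^(12-j); the u^11 term has j = 11.
C(12,11) = 12.
Coefficient = C(12,11) · (-4)^11 · (-3)^1 = 12 · (-4194304) · (-3) = 150994944.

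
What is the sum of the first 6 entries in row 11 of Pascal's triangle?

1024

1 + 11 + 55 + 165 + 330 + 462 = 1024.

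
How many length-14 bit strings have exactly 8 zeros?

Choose the 8 positions: C(14,8) = 3003.

3003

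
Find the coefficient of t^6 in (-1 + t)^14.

3003

The general term is C(14,j)·(-1)^j·(t)^(14-j); the t^6 term has j = 8.
C(14,8) = 3003.
Coefficient = C(14,8) = 3003.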